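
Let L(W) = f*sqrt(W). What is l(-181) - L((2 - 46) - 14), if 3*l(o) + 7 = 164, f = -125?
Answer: 157/3 + 125*I*sqrt(58) ≈ 52.333 + 951.97*I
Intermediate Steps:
l(o) = 157/3 (l(o) = -7/3 + (1/3)*164 = -7/3 + 164/3 = 157/3)
L(W) = -125*sqrt(W)
l(-181) - L((2 - 46) - 14) = 157/3 - (-125)*sqrt((2 - 46) - 14) = 157/3 - (-125)*sqrt(-44 - 14) = 157/3 - (-125)*sqrt(-58) = 157/3 - (-125)*I*sqrt(58) = 157/3 + 125*I*sqrt(58)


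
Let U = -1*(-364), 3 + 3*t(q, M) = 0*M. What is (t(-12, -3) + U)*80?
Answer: 29040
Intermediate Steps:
t(q, M) = -1 (t(q, M) = -1 + (0*M)/3 = -1 + (1/3)*0 = -1 + 0 = -1)
U = 364
(t(-12, -3) + U)*80 = (-1 + 364)*80 = 363*80 = 29040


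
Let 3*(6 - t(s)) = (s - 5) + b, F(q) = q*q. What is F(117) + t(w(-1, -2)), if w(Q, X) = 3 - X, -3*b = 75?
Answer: 41110/3 ≈ 13703.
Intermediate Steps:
b = -25 (b = -⅓*75 = -25)
F(q) = q²
t(s) = 16 - s/3 (t(s) = 6 - ((s - 5) - 25)/3 = 6 - ((-5 + s) - 25)/3 = 6 - (-30 + s)/3 = 6 + (10 - s/3) = 16 - s/3)
F(117) + t(w(-1, -2)) = 117² + (16 - (3 - 1*(-2))/3) = 13689 + (16 - (3 + 2)/3) = 13689 + (16 - ⅓*5) = 13689 + (16 - 5/3) = 13689 + 43/3 = 41110/3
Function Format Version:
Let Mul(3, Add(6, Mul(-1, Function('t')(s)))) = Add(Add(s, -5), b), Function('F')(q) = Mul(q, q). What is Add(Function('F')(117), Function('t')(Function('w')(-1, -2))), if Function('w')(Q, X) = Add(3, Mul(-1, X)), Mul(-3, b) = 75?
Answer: Rational(41110, 3) ≈ 13703.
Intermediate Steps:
b = -25 (b = Mul(Rational(-1, 3), 75) = -25)
Function('F')(q) = Pow(q, 2)
Function('t')(s) = Add(16, Mul(Rational(-1, 3), s)) (Function('t')(s) = Add(6, Mul(Rational(-1, 3), Add(Add(s, -5), -25))) = Add(6, Mul(Rational(-1, 3), Add(Add(-5, s), -25))) = Add(6, Mul(Rational(-1, 3), Add(-30, s))) = Add(6, Add(10, Mul(Rational(-1, 3), s))) = Add(16, Mul(Rational(-1, 3), s)))
Add(Function('F')(117), Function('t')(Function('w')(-1, -2))) = Add(Pow(117, 2), Add(16, Mul(Rational(-1, 3), Add(3, Mul(-1, -2))))) = Add(13689, Add(16, Mul(Rational(-1, 3), Add(3, 2)))) = Add(13689, Add(16, Mul(Rational(-1, 3), 5))) = Add(13689, Add(16, Rational(-5, 3))) = Add(13689, Rational(43, 3)) = Rational(41110, 3)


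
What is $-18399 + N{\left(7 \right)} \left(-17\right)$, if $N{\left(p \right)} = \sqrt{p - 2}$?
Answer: $-18399 - 17 \sqrt{5} \approx -18437.0$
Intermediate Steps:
$N{\left(p \right)} = \sqrt{-2 + p}$
$-18399 + N{\left(7 \right)} \left(-17\right) = -18399 + \sqrt{-2 + 7} \left(-17\right) = -18399 + \sqrt{5} \left(-17\right) = -18399 - 17 \sqrt{5}$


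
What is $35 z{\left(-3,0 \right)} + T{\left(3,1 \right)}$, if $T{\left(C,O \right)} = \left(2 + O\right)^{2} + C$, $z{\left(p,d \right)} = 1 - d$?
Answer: $47$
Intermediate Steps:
$T{\left(C,O \right)} = C + \left(2 + O\right)^{2}$
$35 z{\left(-3,0 \right)} + T{\left(3,1 \right)} = 35 \left(1 - 0\right) + \left(3 + \left(2 + 1\right)^{2}\right) = 35 \left(1 + 0\right) + \left(3 + 3^{2}\right) = 35 \cdot 1 + \left(3 + 9\right) = 35 + 12 = 47$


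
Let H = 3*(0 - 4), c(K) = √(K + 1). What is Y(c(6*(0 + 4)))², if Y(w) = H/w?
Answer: 144/25 ≈ 5.7600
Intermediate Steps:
c(K) = √(1 + K)
H = -12 (H = 3*(-4) = -12)
Y(w) = -12/w
Y(c(6*(0 + 4)))² = (-12/√(1 + 6*(0 + 4)))² = (-12/√(1 + 6*4))² = (-12/√(1 + 24))² = (-12/(√25))² = (-12/5)² = 144/25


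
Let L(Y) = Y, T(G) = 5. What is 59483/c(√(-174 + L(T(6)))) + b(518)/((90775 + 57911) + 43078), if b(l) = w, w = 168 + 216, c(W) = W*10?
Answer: 96/47941 - 59483*I/130 ≈ 0.0020025 - 457.56*I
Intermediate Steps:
c(W) = 10*W
w = 384
b(l) = 384
59483/c(√(-174 + L(T(6)))) + b(518)/((90775 + 57911) + 43078) = 59483/((10*√(-174 + 5))) + 384/((90775 + 57911) + 43078) = 59483/((10*√(-169))) + 384/(148686 + 43078) = 59483/((10*(13*I))) + 384/191764 = 59483/((130*I)) + 384*(1/191764) = 59483*(-I/130) + 96/47941 = -59483*I/130 + 96/47941 = 96/47941 - 59483*I/130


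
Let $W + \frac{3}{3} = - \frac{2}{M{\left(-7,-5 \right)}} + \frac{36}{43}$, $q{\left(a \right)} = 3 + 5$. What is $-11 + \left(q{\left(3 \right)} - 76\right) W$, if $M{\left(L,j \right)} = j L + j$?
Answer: $\frac{2969}{645} \approx 4.6031$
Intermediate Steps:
$q{\left(a \right)} = 8$
$M{\left(L,j \right)} = j + L j$ ($M{\left(L,j \right)} = L j + j = j + L j$)
$W = - \frac{148}{645}$ ($W = -1 + \left(- \frac{2}{\left(-5\right) \left(1 - 7\right)} + \frac{36}{43}\right) = -1 + \left(- \frac{2}{\left(-5\right) \left(-6\right)} + 36 \cdot \frac{1}{43}\right) = -1 + \left(- \frac{2}{30} + \frac{36}{43}\right) = -1 + \left(\left(-2\right) \frac{1}{30} + \frac{36}{43}\right) = -1 + \left(- \frac{1}{15} + \frac{36}{43}\right) = -1 + \frac{497}{645} = - \frac{148}{645} \approx -0.22946$)
$-11 + \left(q{\left(3 \right)} - 76\right) W = -11 + \left(8 - 76\right) \left(- \frac{148}{645}\right) = -11 - - \frac{10064}{645} = -11 + \frac{10064}{645} = \frac{2969}{645}$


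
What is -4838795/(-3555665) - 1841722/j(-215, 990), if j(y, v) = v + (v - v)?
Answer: -654375604808/352010835 ≈ -1859.0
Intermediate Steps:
j(y, v) = v (j(y, v) = v + 0 = v)
-4838795/(-3555665) - 1841722/j(-215, 990) = -4838795/(-3555665) - 1841722/990 = -4838795*(-1/3555665) - 1841722*1/990 = 967759/711133 - 920861/495 = -654375604808/352010835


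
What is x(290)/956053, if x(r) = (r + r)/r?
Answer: 2/956053 ≈ 2.0919e-6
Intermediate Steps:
x(r) = 2 (x(r) = (2*r)/r = 2)
x(290)/956053 = 2/956053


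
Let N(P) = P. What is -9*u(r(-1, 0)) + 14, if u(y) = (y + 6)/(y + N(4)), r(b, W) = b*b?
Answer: 7/5 ≈ 1.4000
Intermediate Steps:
r(b, W) = b**2
u(y) = (6 + y)/(4 + y) (u(y) = (y + 6)/(y + 4) = (6 + y)/(4 + y))
-9*u(r(-1, 0)) + 14 = -9*(6 + (-1)**2)/(4 + (-1)**2) + 14 = -9*(6 + 1)/(4 + 1) + 14 = -9*7/5 + 14 = -63/5 + 14 = 7/5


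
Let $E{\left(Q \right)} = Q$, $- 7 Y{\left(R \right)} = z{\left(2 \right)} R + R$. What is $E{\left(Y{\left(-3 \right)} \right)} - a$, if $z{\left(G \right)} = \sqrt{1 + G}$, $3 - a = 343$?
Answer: $\frac{2383}{7} + \frac{3 \sqrt{3}}{7} \approx 341.17$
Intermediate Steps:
$a = -340$ ($a = 3 - 343 = -340$)
$Y{\left(R \right)} = - \frac{R}{7} - \frac{R \sqrt{3}}{7}$ ($Y{\left(R \right)} = - \frac{\sqrt{1 + 2} R + R}{7} = - \frac{\sqrt{3} R + R}{7} = - \frac{R \sqrt{3} + R}{7} = - \frac{R + R \sqrt{3}}{7} = - \frac{R}{7} - \frac{R \sqrt{3}}{7}$)
$E{\left(Y{\left(-3 \right)} \right)} - a = \left(- \frac{1}{7}\right) \left(-3\right) \left(1 + \sqrt{3}\right) - -340 = \left(\frac{3}{7} + \frac{3 \sqrt{3}}{7}\right) + 340 = \frac{2383}{7} + \frac{3 \sqrt{3}}{7}$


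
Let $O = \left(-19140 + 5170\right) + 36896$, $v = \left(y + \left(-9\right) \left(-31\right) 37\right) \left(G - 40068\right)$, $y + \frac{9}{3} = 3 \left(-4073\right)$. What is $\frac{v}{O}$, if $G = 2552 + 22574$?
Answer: $\frac{4729143}{3821} \approx 1237.7$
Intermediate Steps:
$G = 25126$
$y = -12222$ ($y = -3 + 3 \left(-4073\right) = -3 - 12219 = -12222$)
$v = 28374858$ ($v = \left(-12222 + \left(-9\right) \left(-31\right) 37\right) \left(25126 - 40068\right) = \left(-12222 + 279 \cdot 37\right) \left(-14942\right) = \left(-12222 + 10323\right) \left(-14942\right) = \left(-1899\right) \left(-14942\right) = 28374858$)
$O = 22926$ ($O = -13970 + 36896 = 22926$)
$\frac{v}{O} = \frac{28374858}{22926} = 28374858 \cdot \frac{1}{22926} = \frac{4729143}{3821}$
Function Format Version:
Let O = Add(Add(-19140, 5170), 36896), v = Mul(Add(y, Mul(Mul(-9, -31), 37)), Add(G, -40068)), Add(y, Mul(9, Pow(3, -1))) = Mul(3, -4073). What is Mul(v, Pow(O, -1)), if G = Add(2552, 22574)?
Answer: Rational(4729143, 3821) ≈ 1237.7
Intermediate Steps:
G = 25126
y = -12222 (y = Add(-3, Mul(3, -4073)) = Add(-3, -12219) = -12222)
v = 28374858 (v = Mul(Add(-12222, Mul(Mul(-9, -31), 37)), Add(25126, -40068)) = Mul(Add(-12222, Mul(279, 37)), -14942) = Mul(Add(-12222, 10323), -14942) = Mul(-1899, -14942) = 28374858)
O = 22926 (O = Add(-13970, 36896) = 22926)
Mul(v, Pow(O, -1)) = Mul(28374858, Pow(22926, -1)) = Mul(28374858, Rational(1, 22926)) = Rational(4729143, 3821)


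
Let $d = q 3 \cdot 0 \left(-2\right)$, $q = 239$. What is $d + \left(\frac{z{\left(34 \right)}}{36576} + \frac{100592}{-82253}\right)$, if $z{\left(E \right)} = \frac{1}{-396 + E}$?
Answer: $- \frac{1331889665357}{1089071833536} \approx -1.223$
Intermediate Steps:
$d = 0$ ($d = 239 \cdot 3 \cdot 0 \left(-2\right) = 239 \cdot 0 \left(-2\right) = 239 \cdot 0 = 0$)
$d + \left(\frac{z{\left(34 \right)}}{36576} + \frac{100592}{-82253}\right) = 0 + \left(\frac{1}{\left(-396 + 34\right) 36576} + \frac{100592}{-82253}\right) = 0 + \left(\frac{1}{-362} \cdot \frac{1}{36576} + 100592 \left(- \frac{1}{82253}\right)\right) = 0 - \frac{1331889665357}{1089071833536} = - \frac{1331889665357}{1089071833536}$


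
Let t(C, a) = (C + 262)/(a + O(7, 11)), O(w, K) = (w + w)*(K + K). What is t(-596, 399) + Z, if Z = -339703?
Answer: -240170355/707 ≈ -3.3970e+5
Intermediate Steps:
O(w, K) = 4*K*w (O(w, K) = (2*w)*(2*K) = 4*K*w)
t(C, a) = (262 + C)/(308 + a) (t(C, a) = (C + 262)/(a + 4*11*7) = (262 + C)/(a + 308) = (262 + C)/(308 + a))
t(-596, 399) + Z = (262 - 596)/(308 + 399) - 339703 = -334/707 - 339703 = -240170355/707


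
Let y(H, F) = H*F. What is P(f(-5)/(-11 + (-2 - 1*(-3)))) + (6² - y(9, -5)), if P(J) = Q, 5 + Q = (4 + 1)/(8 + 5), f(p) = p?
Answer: 993/13 ≈ 76.385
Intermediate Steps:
y(H, F) = F*H
Q = -60/13 (Q = -5 + (4 + 1)/(8 + 5) = -5 + 5/13 = -60/13 ≈ -4.6154)
P(J) = -60/13
P(f(-5)/(-11 + (-2 - 1*(-3)))) + (6² - y(9, -5)) = -60/13 + (6² - (-5)*9) = -60/13 + (36 - 1*(-45)) = -60/13 + (36 + 45) = -60/13 + 81 = 993/13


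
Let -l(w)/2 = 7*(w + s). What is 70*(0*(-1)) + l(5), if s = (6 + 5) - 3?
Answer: -182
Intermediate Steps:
s = 8 (s = 11 - 3 = 8)
l(w) = -112 - 14*w (l(w) = -14*(w + 8) = -14*(8 + w) = -2*(56 + 7*w) = -112 - 14*w)
70*(0*(-1)) + l(5) = 70*(0*(-1)) + (-112 - 14*5) = 70*0 + (-112 - 70) = 0 - 182 = -182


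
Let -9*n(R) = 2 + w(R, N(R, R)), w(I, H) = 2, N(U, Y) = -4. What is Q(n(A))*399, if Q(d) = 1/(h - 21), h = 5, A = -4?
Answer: -399/16 ≈ -24.938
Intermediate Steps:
n(R) = -4/9 (n(R) = -(2 + 2)/9 = -⅑*4 = -4/9)
Q(d) = -1/16 (Q(d) = 1/(5 - 21) = 1/(-16) = -1/16)
Q(n(A))*399 = -1/16*399 = -399/16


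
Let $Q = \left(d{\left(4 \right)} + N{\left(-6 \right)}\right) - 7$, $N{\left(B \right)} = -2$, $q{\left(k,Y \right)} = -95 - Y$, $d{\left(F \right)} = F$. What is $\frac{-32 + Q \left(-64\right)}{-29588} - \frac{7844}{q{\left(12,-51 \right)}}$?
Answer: $\frac{14504725}{81367} \approx 178.26$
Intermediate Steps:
$Q = -5$ ($Q = \left(4 - 2\right) - 7 = 2 - 7 = -5$)
$\frac{-32 + Q \left(-64\right)}{-29588} - \frac{7844}{q{\left(12,-51 \right)}} = \frac{-32 - -320}{-29588} - \frac{7844}{-95 - -51} = \left(-32 + 320\right) \left(- \frac{1}{29588}\right) - \frac{7844}{-95 + 51} = 288 \left(- \frac{1}{29588}\right) - \frac{7844}{-44} = - \frac{72}{7397} - - \frac{1961}{11} = - \frac{72}{7397} + \frac{1961}{11} = \frac{14504725}{81367}$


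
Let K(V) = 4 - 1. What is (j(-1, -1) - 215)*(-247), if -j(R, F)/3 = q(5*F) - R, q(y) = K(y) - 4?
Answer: 53105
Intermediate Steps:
K(V) = 3
q(y) = -1 (q(y) = 3 - 4 = -1)
j(R, F) = 3 + 3*R (j(R, F) = -3*(-1 - R) = 3 + 3*R)
(j(-1, -1) - 215)*(-247) = ((3 + 3*(-1)) - 215)*(-247) = ((3 - 3) - 215)*(-247) = (0 - 215)*(-247) = -215*(-247) = 53105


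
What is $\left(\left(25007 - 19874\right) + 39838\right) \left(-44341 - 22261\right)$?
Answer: $-2995158542$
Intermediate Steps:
$\left(\left(25007 - 19874\right) + 39838\right) \left(-44341 - 22261\right) = \left(5133 + 39838\right) \left(-66602\right) = 44971 \left(-66602\right) = -2995158542$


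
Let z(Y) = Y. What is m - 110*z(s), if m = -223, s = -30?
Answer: 3077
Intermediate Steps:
m - 110*z(s) = -223 - 110*(-30) = -223 + 3300 = 3077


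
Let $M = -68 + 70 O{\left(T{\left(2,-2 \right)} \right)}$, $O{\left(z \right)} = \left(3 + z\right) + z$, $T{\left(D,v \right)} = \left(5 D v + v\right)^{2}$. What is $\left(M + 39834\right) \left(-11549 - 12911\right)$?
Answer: $-2635222560$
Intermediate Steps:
$T{\left(D,v \right)} = \left(v + 5 D v\right)^{2}$ ($T{\left(D,v \right)} = \left(5 D v + v\right)^{2} = \left(v + 5 D v\right)^{2}$)
$O{\left(z \right)} = 3 + 2 z$
$M = 67902$ ($M = -68 + 70 \left(3 + 2 \left(-2\right)^{2} \left(1 + 5 \cdot 2\right)^{2}\right) = -68 + 70 \left(3 + 2 \cdot 4 \left(1 + 10\right)^{2}\right) = -68 + 70 \left(3 + 2 \cdot 4 \cdot 11^{2}\right) = -68 + 70 \left(3 + 2 \cdot 4 \cdot 121\right) = -68 + 70 \left(3 + 2 \cdot 484\right) = -68 + 70 \left(3 + 968\right) = -68 + 70 \cdot 971 = -68 + 67970 = 67902$)
$\left(M + 39834\right) \left(-11549 - 12911\right) = \left(67902 + 39834\right) \left(-11549 - 12911\right) = 107736 \left(-24460\right) = -2635222560$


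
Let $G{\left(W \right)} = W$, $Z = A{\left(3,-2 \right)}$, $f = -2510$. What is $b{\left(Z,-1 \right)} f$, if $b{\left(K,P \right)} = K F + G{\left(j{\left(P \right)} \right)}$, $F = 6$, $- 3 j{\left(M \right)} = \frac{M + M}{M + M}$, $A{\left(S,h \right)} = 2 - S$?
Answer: $\frac{47690}{3} \approx 15897.0$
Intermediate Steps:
$j{\left(M \right)} = - \frac{1}{3}$ ($j{\left(M \right)} = - \frac{\left(M + M\right) \frac{1}{M + M}}{3} = - \frac{2 M \frac{1}{2 M}}{3} = \left(- \frac{1}{3}\right) 1 = - \frac{1}{3}$)
$Z = -1$ ($Z = 2 - 3 = -1$)
$b{\left(K,P \right)} = - \frac{1}{3} + 6 K$ ($b{\left(K,P \right)} = K 6 - \frac{1}{3} = 6 K - \frac{1}{3} = - \frac{1}{3} + 6 K$)
$b{\left(Z,-1 \right)} f = \left(- \frac{1}{3} + 6 \left(-1\right)\right) \left(-2510\right) = \left(- \frac{1}{3} - 6\right) \left(-2510\right) = \left(- \frac{19}{3}\right) \left(-2510\right) = \frac{47690}{3}$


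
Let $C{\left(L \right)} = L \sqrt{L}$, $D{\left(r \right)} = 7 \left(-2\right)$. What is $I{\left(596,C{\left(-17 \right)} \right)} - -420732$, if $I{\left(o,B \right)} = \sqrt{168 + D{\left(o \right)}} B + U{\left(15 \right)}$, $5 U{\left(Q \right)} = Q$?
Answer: $420735 - 17 i \sqrt{2618} \approx 4.2074 \cdot 10^{5} - 869.83 i$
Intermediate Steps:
$U{\left(Q \right)} = \frac{Q}{5}$
$D{\left(r \right)} = -14$
$C{\left(L \right)} = L^{\frac{3}{2}}$
$I{\left(o,B \right)} = 3 + B \sqrt{154}$ ($I{\left(o,B \right)} = \sqrt{168 - 14} B + \frac{1}{5} \cdot 15 = \sqrt{154} B + 3 = B \sqrt{154} + 3 = 3 + B \sqrt{154}$)
$I{\left(596,C{\left(-17 \right)} \right)} - -420732 = \left(3 + \left(-17\right)^{\frac{3}{2}} \sqrt{154}\right) - -420732 = \left(3 + - 17 i \sqrt{17} \sqrt{154}\right) + 420732 = \left(3 - 17 i \sqrt{2618}\right) + 420732 = 420735 - 17 i \sqrt{2618}$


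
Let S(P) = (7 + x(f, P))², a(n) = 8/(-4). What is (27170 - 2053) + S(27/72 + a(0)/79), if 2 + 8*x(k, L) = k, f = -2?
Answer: 100637/4 ≈ 25159.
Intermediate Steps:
x(k, L) = -¼ + k/8
a(n) = -2 (a(n) = 8*(-¼) = -2)
S(P) = 169/4 (S(P) = (7 + (-¼ + (⅛)*(-2)))² = (7 + (-¼ - ¼))² = (7 - ½)² = (13/2)² = 169/4)
(27170 - 2053) + S(27/72 + a(0)/79) = (27170 - 2053) + 169/4 = 25117 + 169/4 = 100637/4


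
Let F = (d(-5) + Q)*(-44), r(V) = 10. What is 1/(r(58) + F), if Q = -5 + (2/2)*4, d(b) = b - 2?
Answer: 1/362 ≈ 0.0027624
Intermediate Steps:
d(b) = -2 + b
Q = -1 (Q = -5 + (2*(1/2))*4 = -5 + 1*4 = -5 + 4 = -1)
F = 352 (F = ((-2 - 5) - 1)*(-44) = (-7 - 1)*(-44) = -8*(-44) = 352)
1/(r(58) + F) = 1/(10 + 352) = 1/362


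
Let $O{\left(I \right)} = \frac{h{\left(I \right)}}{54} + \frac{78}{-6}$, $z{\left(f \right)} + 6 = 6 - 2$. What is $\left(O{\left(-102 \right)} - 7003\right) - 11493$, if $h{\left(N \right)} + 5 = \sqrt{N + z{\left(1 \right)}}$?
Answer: $- \frac{999491}{54} + \frac{i \sqrt{26}}{27} \approx -18509.0 + 0.18885 i$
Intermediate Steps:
$z{\left(f \right)} = -2$ ($z{\left(f \right)} = -6 + \left(6 - 2\right) = -6 + 4 = -2$)
$h{\left(N \right)} = -5 + \sqrt{-2 + N}$ ($h{\left(N \right)} = -5 + \sqrt{N - 2} = -5 + \sqrt{-2 + N}$)
$O{\left(I \right)} = - \frac{707}{54} + \frac{\sqrt{-2 + I}}{54}$ ($O{\left(I \right)} = \frac{-5 + \sqrt{-2 + I}}{54} + \frac{78}{-6} = \left(-5 + \sqrt{-2 + I}\right) \frac{1}{54} + 78 \left(- \frac{1}{6}\right) = \left(- \frac{5}{54} + \frac{\sqrt{-2 + I}}{54}\right) - 13 = - \frac{707}{54} + \frac{\sqrt{-2 + I}}{54}$)
$\left(O{\left(-102 \right)} - 7003\right) - 11493 = \left(\left(- \frac{707}{54} + \frac{\sqrt{-2 - 102}}{54}\right) - 7003\right) - 11493 = \left(\left(- \frac{707}{54} + \frac{\sqrt{-104}}{54}\right) - 7003\right) - 11493 = \left(\left(- \frac{707}{54} + \frac{2 i \sqrt{26}}{54}\right) - 7003\right) - 11493 = \left(\left(- \frac{707}{54} + \frac{i \sqrt{26}}{27}\right) - 7003\right) - 11493 = \left(- \frac{378869}{54} + \frac{i \sqrt{26}}{27}\right) - 11493 = - \frac{999491}{54} + \frac{i \sqrt{26}}{27}$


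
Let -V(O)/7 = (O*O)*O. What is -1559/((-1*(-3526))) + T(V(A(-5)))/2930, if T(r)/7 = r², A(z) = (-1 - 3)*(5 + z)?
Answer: -1559/3526 ≈ -0.44214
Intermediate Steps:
A(z) = -20 - 4*z (A(z) = -4*(5 + z) = -20 - 4*z)
V(O) = -7*O³ (V(O) = -7*O*O*O = -7*O²*O = -7*O³)
T(r) = 7*r²
-1559/((-1*(-3526))) + T(V(A(-5)))/2930 = -1559/((-1*(-3526))) + (7*(-7*(-20 - 4*(-5))³)²)/2930 = -1559/3526 + (7*(-7*(-20 + 20)³)²)*(1/2930) = -1559*1/3526 + (7*(-7*0³)²)*(1/2930) = -1559/3526 + (7*(-7*0)²)*(1/2930) = -1559/3526 + (7*0²)*(1/2930) = -1559/3526 + (7*0)*(1/2930) = -1559/3526 + 0*(1/2930) = -1559/3526 + 0 = -1559/3526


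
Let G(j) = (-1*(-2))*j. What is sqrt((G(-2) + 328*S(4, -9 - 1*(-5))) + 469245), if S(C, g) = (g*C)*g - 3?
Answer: 3*sqrt(54361) ≈ 699.46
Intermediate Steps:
G(j) = 2*j
S(C, g) = -3 + C*g**2 (S(C, g) = (C*g)*g - 3 = C*g**2 - 3 = -3 + C*g**2)
sqrt((G(-2) + 328*S(4, -9 - 1*(-5))) + 469245) = sqrt((2*(-2) + 328*(-3 + 4*(-9 - 1*(-5))**2)) + 469245) = sqrt((-4 + 328*(-3 + 4*(-9 + 5)**2)) + 469245) = sqrt((-4 + 328*(-3 + 4*(-4)**2)) + 469245) = sqrt((-4 + 328*(-3 + 4*16)) + 469245) = sqrt((-4 + 328*(-3 + 64)) + 469245) = sqrt((-4 + 328*61) + 469245) = sqrt((-4 + 20008) + 469245) = sqrt(20004 + 469245) = sqrt(489249) = 3*sqrt(54361)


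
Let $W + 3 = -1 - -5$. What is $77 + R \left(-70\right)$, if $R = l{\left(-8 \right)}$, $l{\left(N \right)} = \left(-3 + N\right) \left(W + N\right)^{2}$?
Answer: $37807$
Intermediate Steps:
$W = 1$ ($W = -3 - -4 = -3 + \left(-1 + 5\right) = -3 + 4 = 1$)
$l{\left(N \right)} = \left(1 + N\right)^{2} \left(-3 + N\right)$ ($l{\left(N \right)} = \left(-3 + N\right) \left(1 + N\right)^{2} = \left(1 + N\right)^{2} \left(-3 + N\right)$)
$R = -539$ ($R = \left(1 - 8\right)^{2} \left(-3 - 8\right) = \left(-7\right)^{2} \left(-11\right) = 49 \left(-11\right) = -539$)
$77 + R \left(-70\right) = 77 - -37730 = 77 + 37730 = 37807$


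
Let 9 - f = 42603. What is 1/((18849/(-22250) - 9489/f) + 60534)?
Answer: 78976375/4780706573912 ≈ 1.6520e-5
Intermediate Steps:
f = -42594 (f = 9 - 1*42603 = 9 - 42603 = -42594)
1/((18849/(-22250) - 9489/f) + 60534) = 1/((18849/(-22250) - 9489/(-42594)) + 60534) = 1/((18849*(-1/22250) - 9489*(-1/42594)) + 60534) = 1/((-18849/22250 + 3163/14198) + 60534) = 1/(-49310338/78976375 + 60534) = 1/(4780706573912/78976375) = 78976375/4780706573912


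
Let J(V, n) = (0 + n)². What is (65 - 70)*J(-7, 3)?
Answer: -45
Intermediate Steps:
J(V, n) = n²
(65 - 70)*J(-7, 3) = (65 - 70)*3² = -5*9 = -45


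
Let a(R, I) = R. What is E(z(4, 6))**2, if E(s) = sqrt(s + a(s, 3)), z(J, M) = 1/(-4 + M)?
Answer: 1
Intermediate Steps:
E(s) = sqrt(2)*sqrt(s) (E(s) = sqrt(s + s) = sqrt(2*s) = sqrt(2)*sqrt(s))
E(z(4, 6))**2 = (sqrt(2)*sqrt(1/(-4 + 6)))**2 = (sqrt(2)*sqrt(1/2))**2 = (sqrt(2)*(sqrt(2)/2))**2 = 1**2 = 1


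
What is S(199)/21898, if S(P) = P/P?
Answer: 1/21898 ≈ 4.5666e-5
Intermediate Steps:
S(P) = 1
S(199)/21898 = 1/21898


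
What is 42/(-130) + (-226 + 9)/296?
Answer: -20321/19240 ≈ -1.0562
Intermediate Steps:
42/(-130) + (-226 + 9)/296 = 42*(-1/130) - 217*1/296 = -21/65 - 217/296 = -20321/19240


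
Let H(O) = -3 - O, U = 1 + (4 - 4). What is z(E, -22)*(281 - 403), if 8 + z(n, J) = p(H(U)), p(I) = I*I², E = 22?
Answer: 8784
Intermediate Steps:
U = 1 (U = 1 + 0 = 1)
p(I) = I³
z(n, J) = -72 (z(n, J) = -8 + (-3 - 1*1)³ = -8 + (-3 - 1)³ = -8 + (-4)³ = -8 - 64 = -72)
z(E, -22)*(281 - 403) = -72*(281 - 403) = -72*(-122) = 8784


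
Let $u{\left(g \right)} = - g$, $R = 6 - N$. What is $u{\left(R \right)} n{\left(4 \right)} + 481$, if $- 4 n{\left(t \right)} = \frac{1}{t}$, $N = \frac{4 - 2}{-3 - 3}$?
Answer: $\frac{23107}{48} \approx 481.4$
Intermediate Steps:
$N = - \frac{1}{3}$ ($N = \frac{2}{-6} = 2 \left(- \frac{1}{6}\right) = - \frac{1}{3} \approx -0.33333$)
$n{\left(t \right)} = - \frac{1}{4 t}$
$R = \frac{19}{3}$ ($R = 6 - - \frac{1}{3} = 6 + \frac{1}{3} = \frac{19}{3} \approx 6.3333$)
$u{\left(R \right)} n{\left(4 \right)} + 481 = \left(-1\right) \frac{19}{3} \left(- \frac{1}{4 \cdot 4}\right) + 481 = - \frac{19 \left(\left(- \frac{1}{4}\right) \frac{1}{4}\right)}{3} + 481 = \left(- \frac{19}{3}\right) \left(- \frac{1}{16}\right) + 481 = \frac{19}{48} + 481 = \frac{23107}{48}$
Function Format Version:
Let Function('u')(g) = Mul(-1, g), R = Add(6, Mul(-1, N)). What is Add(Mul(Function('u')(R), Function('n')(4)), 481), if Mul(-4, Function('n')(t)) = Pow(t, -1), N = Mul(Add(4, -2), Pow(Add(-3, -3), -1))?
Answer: Rational(23107, 48) ≈ 481.40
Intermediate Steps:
N = Rational(-1, 3) (N = Mul(2, Pow(-6, -1)) = Mul(2, Rational(-1, 6)) = Rational(-1, 3) ≈ -0.33333)
Function('n')(t) = Mul(Rational(-1, 4), Pow(t, -1))
R = Rational(19, 3) (R = Add(6, Mul(-1, Rational(-1, 3))) = Add(6, Rational(1, 3)) = Rational(19, 3) ≈ 6.3333)
Add(Mul(Function('u')(R), Function('n')(4)), 481) = Add(Mul(Mul(-1, Rational(19, 3)), Mul(Rational(-1, 4), Pow(4, -1))), 481) = Add(Mul(Rational(-19, 3), Mul(Rational(-1, 4), Rational(1, 4))), 481) = Add(Mul(Rational(-19, 3), Rational(-1, 16)), 481) = Add(Rational(19, 48), 481) = Rational(23107, 48)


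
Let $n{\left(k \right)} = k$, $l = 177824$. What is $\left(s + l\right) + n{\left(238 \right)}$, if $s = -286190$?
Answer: $-108128$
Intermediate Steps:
$\left(s + l\right) + n{\left(238 \right)} = \left(-286190 + 177824\right) + 238 = -108366 + 238 = -108128$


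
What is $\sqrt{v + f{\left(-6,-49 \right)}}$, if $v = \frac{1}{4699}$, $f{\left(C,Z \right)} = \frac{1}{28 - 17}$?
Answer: $\frac{\sqrt{243455190}}{51689} \approx 0.30186$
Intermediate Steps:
$f{\left(C,Z \right)} = \frac{1}{11}$
$v = \frac{1}{4699} \approx 0.00021281$
$\sqrt{v + f{\left(-6,-49 \right)}} = \sqrt{\frac{1}{4699} + \frac{1}{11}} = \sqrt{\frac{4710}{51689}} = \frac{\sqrt{243455190}}{51689}$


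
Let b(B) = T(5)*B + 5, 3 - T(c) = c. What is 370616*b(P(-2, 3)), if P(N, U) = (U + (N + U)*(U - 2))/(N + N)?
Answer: 2594312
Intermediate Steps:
T(c) = 3 - c
P(N, U) = (U + (-2 + U)*(N + U))/(2*N) (P(N, U) = (U + (N + U)*(-2 + U))/((2*N)) = (U + (-2 + U)*(N + U))*(1/(2*N)) = (U + (-2 + U)*(N + U))/(2*N))
b(B) = 5 - 2*B (b(B) = (3 - 1*5)*B + 5 = (3 - 5)*B + 5 = -2*B + 5 = 5 - 2*B)
370616*b(P(-2, 3)) = 370616*(5 - (3² - 1*3 - 2*(-2 + 3))/(-2)) = 370616*(5 - (-1)*(9 - 3 - 2*1)/2) = 370616*(5 - (-1)*(9 - 3 - 2)/2) = 370616*(5 - (-1)*4/2) = 370616*(5 - 2*(-1)) = 370616*(5 + 2) = 370616*7 = 2594312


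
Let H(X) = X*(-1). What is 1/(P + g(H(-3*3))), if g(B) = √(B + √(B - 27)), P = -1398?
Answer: 1/(-1398 + √3*√(3 + I*√2)) ≈ -0.00071689 - 3.54e-7*I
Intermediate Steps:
H(X) = -X
g(B) = √(B + √(-27 + B))
1/(P + g(H(-3*3))) = 1/(-1398 + √(-(-3)*3 + √(-27 - (-3)*3))) = 1/(-1398 + √(-1*(-9) + √(-27 - 1*(-9)))) = 1/(-1398 + √(9 + √(-27 + 9))) = 1/(-1398 + √(9 + √(-18))) = 1/(-1398 + √(9 + 3*I*√2))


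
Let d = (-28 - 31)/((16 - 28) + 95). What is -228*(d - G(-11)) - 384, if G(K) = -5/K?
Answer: -108000/913 ≈ -118.29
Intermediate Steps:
d = -59/83 (d = -59/(-12 + 95) = -59/83 ≈ -0.71084)
-228*(d - G(-11)) - 384 = -228*(-59/83 - (-5)/(-11)) - 384 = -228*(-59/83 - (-5)*(-1)/11) - 384 = -228*(-59/83 - 1*5/11) - 384 = -228*(-59/83 - 5/11) - 384 = -228*(-1064/913) - 384 = 242592/913 - 384 = -108000/913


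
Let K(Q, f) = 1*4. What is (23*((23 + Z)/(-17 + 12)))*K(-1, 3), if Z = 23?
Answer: -4232/5 ≈ -846.40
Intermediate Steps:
K(Q, f) = 4
(23*((23 + Z)/(-17 + 12)))*K(-1, 3) = (23*((23 + 23)/(-17 + 12)))*4 = (23*(46/(-5)))*4 = (23*(46*(-1/5)))*4 = (23*(-46/5))*4 = -1058/5*4 = -4232/5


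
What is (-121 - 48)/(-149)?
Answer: 169/149 ≈ 1.1342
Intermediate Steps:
(-121 - 48)/(-149) = -1/149*(-169) = 169/149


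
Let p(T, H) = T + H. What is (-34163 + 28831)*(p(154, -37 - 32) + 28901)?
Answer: -154553352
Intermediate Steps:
p(T, H) = H + T
(-34163 + 28831)*(p(154, -37 - 32) + 28901) = (-34163 + 28831)*(((-37 - 32) + 154) + 28901) = -5332*((-69 + 154) + 28901) = -5332*(85 + 28901) = -5332*28986 = -154553352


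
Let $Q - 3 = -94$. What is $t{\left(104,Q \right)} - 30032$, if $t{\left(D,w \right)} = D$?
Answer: $-29928$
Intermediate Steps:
$Q = -91$ ($Q = 3 - 94 = -91$)
$t{\left(104,Q \right)} - 30032 = 104 - 30032 = -29928$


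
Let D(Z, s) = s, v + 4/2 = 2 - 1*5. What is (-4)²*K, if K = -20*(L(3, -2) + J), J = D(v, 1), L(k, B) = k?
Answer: -1280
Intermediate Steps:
v = -5 (v = -2 + (2 - 1*5) = -2 + (2 - 5) = -2 - 3 = -5)
J = 1
K = -80 (K = -20*(3 + 1) = -20*4 = -80)
(-4)²*K = (-4)²*(-80) = 16*(-80) = -1280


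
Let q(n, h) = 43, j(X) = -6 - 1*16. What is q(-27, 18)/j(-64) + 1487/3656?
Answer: -62247/40216 ≈ -1.5478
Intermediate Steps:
j(X) = -22 (j(X) = -6 - 16 = -22)
q(-27, 18)/j(-64) + 1487/3656 = 43/(-22) + 1487/3656 = 43*(-1/22) + 1487*(1/3656) = -43/22 + 1487/3656 = -62247/40216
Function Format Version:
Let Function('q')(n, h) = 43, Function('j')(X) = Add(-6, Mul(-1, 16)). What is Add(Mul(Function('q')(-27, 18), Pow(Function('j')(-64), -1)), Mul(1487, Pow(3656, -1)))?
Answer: Rational(-62247, 40216) ≈ -1.5478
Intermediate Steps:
Function('j')(X) = -22 (Function('j')(X) = Add(-6, -16) = -22)
Add(Mul(Function('q')(-27, 18), Pow(Function('j')(-64), -1)), Mul(1487, Pow(3656, -1))) = Add(Mul(43, Pow(-22, -1)), Mul(1487, Pow(3656, -1))) = Add(Mul(43, Rational(-1, 22)), Mul(1487, Rational(1, 3656))) = Add(Rational(-43, 22), Rational(1487, 3656)) = Rational(-62247, 40216)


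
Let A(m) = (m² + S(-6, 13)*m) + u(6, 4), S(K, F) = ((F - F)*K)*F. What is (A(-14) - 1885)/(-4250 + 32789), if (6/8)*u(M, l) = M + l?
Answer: -5027/85617 ≈ -0.058715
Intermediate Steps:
S(K, F) = 0 (S(K, F) = (0*K)*F = 0*F = 0)
u(M, l) = 4*M/3 + 4*l/3 (u(M, l) = 4*(M + l)/3 = 4*M/3 + 4*l/3)
A(m) = 40/3 + m² (A(m) = (m² + 0*m) + ((4/3)*6 + (4/3)*4) = (m² + 0) + (8 + 16/3) = m² + 40/3 = 40/3 + m²)
(A(-14) - 1885)/(-4250 + 32789) = ((40/3 + (-14)²) - 1885)/(-4250 + 32789) = ((40/3 + 196) - 1885)/28539 = (628/3 - 1885)*(1/28539) = -5027/3*1/28539 = -5027/85617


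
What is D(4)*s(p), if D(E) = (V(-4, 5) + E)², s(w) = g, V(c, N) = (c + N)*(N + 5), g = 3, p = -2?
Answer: 588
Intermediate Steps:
V(c, N) = (5 + N)*(N + c) (V(c, N) = (N + c)*(5 + N) = (5 + N)*(N + c))
s(w) = 3
D(E) = (10 + E)² (D(E) = ((5² + 5*5 + 5*(-4) + 5*(-4)) + E)² = ((25 + 25 - 20 - 20) + E)² = (10 + E)²)
D(4)*s(p) = (10 + 4)²*3 = 14²*3 = 196*3 = 588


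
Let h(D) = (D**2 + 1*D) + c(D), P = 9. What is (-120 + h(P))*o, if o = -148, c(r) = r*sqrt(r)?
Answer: 444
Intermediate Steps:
c(r) = r**(3/2)
h(D) = D + D**2 + D**(3/2) (h(D) = (D**2 + 1*D) + D**(3/2) = (D**2 + D) + D**(3/2) = (D + D**2) + D**(3/2) = D + D**2 + D**(3/2))
(-120 + h(P))*o = (-120 + (9 + 9**2 + 9**(3/2)))*(-148) = (-120 + (9 + 81 + 27))*(-148) = (-120 + 117)*(-148) = -3*(-148) = 444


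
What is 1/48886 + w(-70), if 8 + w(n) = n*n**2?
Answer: -16768289087/48886 ≈ -3.4301e+5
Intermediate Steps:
w(n) = -8 + n**3 (w(n) = -8 + n*n**2 = -8 + n**3)
1/48886 + w(-70) = 1/48886 + (-8 + (-70)**3) = 1/48886 + (-8 - 343000) = 1/48886 - 343008 = -16768289087/48886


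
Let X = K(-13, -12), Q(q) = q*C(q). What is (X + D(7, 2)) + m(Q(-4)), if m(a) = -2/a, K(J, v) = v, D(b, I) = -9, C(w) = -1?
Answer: -43/2 ≈ -21.500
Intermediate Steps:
Q(q) = -q (Q(q) = q*(-1) = -q)
X = -12
(X + D(7, 2)) + m(Q(-4)) = (-12 - 9) - 2/((-1*(-4))) = -21 - 2/4 = -21 - 2*¼ = -21 - ½ = -43/2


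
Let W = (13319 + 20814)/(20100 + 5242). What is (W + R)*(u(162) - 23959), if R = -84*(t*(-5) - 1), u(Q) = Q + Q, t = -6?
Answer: 1458255368665/25342 ≈ 5.7543e+7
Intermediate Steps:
u(Q) = 2*Q
R = -2436 (R = -84*(-6*(-5) - 1) = -84*(30 - 1) = -84*29 = -2436)
W = 34133/25342 ≈ 1.3469
(W + R)*(u(162) - 23959) = (34133/25342 - 2436)*(2*162 - 23959) = -61698979*(324 - 23959)/25342 = -61698979/25342*(-23635) = 1458255368665/25342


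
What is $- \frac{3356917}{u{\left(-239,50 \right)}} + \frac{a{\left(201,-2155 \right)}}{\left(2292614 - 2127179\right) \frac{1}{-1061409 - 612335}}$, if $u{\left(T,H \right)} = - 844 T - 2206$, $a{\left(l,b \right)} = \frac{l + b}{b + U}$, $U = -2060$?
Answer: $- \frac{2130465091877}{99017810550} \approx -21.516$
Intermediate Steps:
$a{\left(l,b \right)} = \frac{b + l}{-2060 + b}$ ($a{\left(l,b \right)} = \frac{l + b}{b - 2060} = \frac{b + l}{-2060 + b}$)
$u{\left(T,H \right)} = -2206 - 844 T$
$- \frac{3356917}{u{\left(-239,50 \right)}} + \frac{a{\left(201,-2155 \right)}}{\left(2292614 - 2127179\right) \frac{1}{-1061409 - 612335}} = - \frac{3356917}{-2206 - -201716} + \frac{\frac{1}{-2060 - 2155} \left(-2155 + 201\right)}{\left(2292614 - 2127179\right) \frac{1}{-1061409 - 612335}} = - \frac{3356917}{-2206 + 201716} + \frac{\frac{1}{-4215} \left(-1954\right)}{165435 \frac{1}{-1673744}} = - \frac{3356917}{199510} + \frac{\left(- \frac{1}{4215}\right) \left(-1954\right)}{165435 \left(- \frac{1}{1673744}\right)} = \left(-3356917\right) \frac{1}{199510} + \frac{1954}{4215 \left(- \frac{165435}{1673744}\right)} = - \frac{3356917}{199510} + \frac{1954}{4215} \left(- \frac{1673744}{165435}\right) = - \frac{3356917}{199510} - \frac{3270495776}{697308525} = - \frac{2130465091877}{99017810550}$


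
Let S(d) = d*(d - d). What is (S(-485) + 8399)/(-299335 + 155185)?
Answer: -8399/144150 ≈ -0.058266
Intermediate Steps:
S(d) = 0 (S(d) = d*0 = 0)
(S(-485) + 8399)/(-299335 + 155185) = (0 + 8399)/(-299335 + 155185) = 8399/(-144150) = 8399*(-1/144150) = -8399/144150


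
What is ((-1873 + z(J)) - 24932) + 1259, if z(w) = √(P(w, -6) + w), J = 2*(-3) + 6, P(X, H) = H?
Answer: -25546 + I*√6 ≈ -25546.0 + 2.4495*I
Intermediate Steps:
J = 0 (J = -6 + 6 = 0)
z(w) = √(-6 + w)
((-1873 + z(J)) - 24932) + 1259 = ((-1873 + √(-6 + 0)) - 24932) + 1259 = ((-1873 + √(-6)) - 24932) + 1259 = ((-1873 + I*√6) - 24932) + 1259 = (-26805 + I*√6) + 1259 = -25546 + I*√6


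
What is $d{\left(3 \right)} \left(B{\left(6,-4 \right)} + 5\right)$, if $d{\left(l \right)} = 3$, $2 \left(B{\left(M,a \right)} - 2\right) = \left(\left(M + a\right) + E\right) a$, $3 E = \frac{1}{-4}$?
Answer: $\frac{19}{2} \approx 9.5$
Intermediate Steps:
$E = - \frac{1}{12}$ ($E = \frac{1}{3 \left(-4\right)} = \frac{1}{3} \left(- \frac{1}{4}\right) = - \frac{1}{12} \approx -0.083333$)
$B{\left(M,a \right)} = 2 + \frac{a \left(- \frac{1}{12} + M + a\right)}{2}$ ($B{\left(M,a \right)} = 2 + \frac{\left(\left(M + a\right) - \frac{1}{12}\right) a}{2} = 2 + \frac{\left(- \frac{1}{12} + M + a\right) a}{2} = 2 + \frac{a \left(- \frac{1}{12} + M + a\right)}{2}$)
$d{\left(3 \right)} \left(B{\left(6,-4 \right)} + 5\right) = 3 \left(\left(2 + \frac{\left(-4\right)^{2}}{2} - - \frac{1}{6} + \frac{1}{2} \cdot 6 \left(-4\right)\right) + 5\right) = 3 \left(\left(2 + \frac{1}{2} \cdot 16 + \frac{1}{6} - 12\right) + 5\right) = 3 \left(\left(2 + 8 + \frac{1}{6} - 12\right) + 5\right) = 3 \left(- \frac{11}{6} + 5\right) = 3 \cdot \frac{19}{6} = \frac{19}{2}$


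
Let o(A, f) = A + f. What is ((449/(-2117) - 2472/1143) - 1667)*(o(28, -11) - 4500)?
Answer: 6036266863288/806577 ≈ 7.4838e+6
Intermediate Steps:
((449/(-2117) - 2472/1143) - 1667)*(o(28, -11) - 4500) = ((449/(-2117) - 2472/1143) - 1667)*((28 - 11) - 4500) = ((449*(-1/2117) - 2472*1/1143) - 1667)*(17 - 4500) = ((-449/2117 - 824/381) - 1667)*(-4483) = (-1915477/806577 - 1667)*(-4483) = -1346479336/806577*(-4483) = 6036266863288/806577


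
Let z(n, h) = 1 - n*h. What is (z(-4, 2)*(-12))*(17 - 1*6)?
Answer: -1188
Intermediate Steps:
z(n, h) = 1 - h*n
(z(-4, 2)*(-12))*(17 - 1*6) = ((1 - 1*2*(-4))*(-12))*(17 - 1*6) = ((1 + 8)*(-12))*(17 - 6) = (9*(-12))*11 = -108*11 = -1188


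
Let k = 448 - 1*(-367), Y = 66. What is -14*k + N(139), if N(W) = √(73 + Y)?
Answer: -11410 + √139 ≈ -11398.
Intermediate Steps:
k = 815 (k = 448 + 367 = 815)
N(W) = √139 (N(W) = √(73 + 66) = √139)
-14*k + N(139) = -14*815 + √139 = -11410 + √139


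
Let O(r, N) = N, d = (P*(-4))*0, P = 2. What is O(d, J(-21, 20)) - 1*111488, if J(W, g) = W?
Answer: -111509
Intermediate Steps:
d = 0 (d = (2*(-4))*0 = -8*0 = 0)
O(d, J(-21, 20)) - 1*111488 = -21 - 1*111488 = -21 - 111488 = -111509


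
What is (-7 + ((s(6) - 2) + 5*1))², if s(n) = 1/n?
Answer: 529/36 ≈ 14.694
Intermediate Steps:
(-7 + ((s(6) - 2) + 5*1))² = (-7 + ((1/6 - 2) + 5*1))² = (-7 + ((⅙ - 2) + 5))² = (-7 + (-11/6 + 5))² = (-7 + 19/6)² = (-23/6)² = 529/36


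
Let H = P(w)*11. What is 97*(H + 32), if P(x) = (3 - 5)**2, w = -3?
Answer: 7372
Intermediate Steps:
P(x) = 4 (P(x) = (-2)**2 = 4)
H = 44 (H = 4*11 = 44)
97*(H + 32) = 97*(44 + 32) = 97*76 = 7372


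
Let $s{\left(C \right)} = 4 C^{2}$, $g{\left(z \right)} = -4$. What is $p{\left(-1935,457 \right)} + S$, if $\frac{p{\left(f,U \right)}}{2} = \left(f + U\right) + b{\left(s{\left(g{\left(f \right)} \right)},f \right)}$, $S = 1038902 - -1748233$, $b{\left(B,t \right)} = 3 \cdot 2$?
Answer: $2784191$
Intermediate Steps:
$b{\left(B,t \right)} = 6$
$S = 2787135$ ($S = 1038902 + 1748233 = 2787135$)
$p{\left(f,U \right)} = 12 + 2 U + 2 f$ ($p{\left(f,U \right)} = 2 \left(\left(f + U\right) + 6\right) = 2 \left(\left(U + f\right) + 6\right) = 2 \left(6 + U + f\right) = 12 + 2 U + 2 f$)
$p{\left(-1935,457 \right)} + S = \left(12 + 2 \cdot 457 + 2 \left(-1935\right)\right) + 2787135 = \left(12 + 914 - 3870\right) + 2787135 = -2944 + 2787135 = 2784191$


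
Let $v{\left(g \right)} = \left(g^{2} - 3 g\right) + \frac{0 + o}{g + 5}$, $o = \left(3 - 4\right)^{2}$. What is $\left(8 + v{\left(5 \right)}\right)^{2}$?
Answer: $\frac{32761}{100} \approx 327.61$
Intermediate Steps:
$o = 1$ ($o = \left(-1\right)^{2} = 1$)
$v{\left(g \right)} = g^{2} + \frac{1}{5 + g} - 3 g$ ($v{\left(g \right)} = \left(g^{2} - 3 g\right) + \frac{0 + 1}{g + 5} = \left(g^{2} - 3 g\right) + 1 \frac{1}{5 + g} = \left(g^{2} - 3 g\right) + \frac{1}{5 + g} = g^{2} + \frac{1}{5 + g} - 3 g$)
$\left(8 + v{\left(5 \right)}\right)^{2} = \left(8 + \frac{1 + 5^{3} - 75 + 2 \cdot 5^{2}}{5 + 5}\right)^{2} = \left(8 + \frac{1 + 125 - 75 + 2 \cdot 25}{10}\right)^{2} = \left(8 + \frac{1 + 125 - 75 + 50}{10}\right)^{2} = \left(8 + \frac{1}{10} \cdot 101\right)^{2} = \left(8 + \frac{101}{10}\right)^{2} = \left(\frac{181}{10}\right)^{2} = \frac{32761}{100}$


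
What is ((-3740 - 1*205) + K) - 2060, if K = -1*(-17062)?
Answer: 11057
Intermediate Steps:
K = 17062
((-3740 - 1*205) + K) - 2060 = ((-3740 - 1*205) + 17062) - 2060 = ((-3740 - 205) + 17062) - 2060 = (-3945 + 17062) - 2060 = 13117 - 2060 = 11057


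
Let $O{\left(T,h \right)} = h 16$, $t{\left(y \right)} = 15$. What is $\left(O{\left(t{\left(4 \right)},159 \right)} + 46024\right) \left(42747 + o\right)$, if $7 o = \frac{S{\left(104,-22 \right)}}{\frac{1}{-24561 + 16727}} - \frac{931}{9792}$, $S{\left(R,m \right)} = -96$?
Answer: $\frac{62496453218875}{8568} \approx 7.2942 \cdot 10^{9}$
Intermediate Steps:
$O{\left(T,h \right)} = 16 h$
$o = \frac{7364209757}{68544}$ ($o = \frac{- \frac{96}{\frac{1}{-24561 + 16727}} - \frac{931}{9792}}{7} = \frac{- \frac{96}{\frac{1}{-7834}} - \frac{931}{9792}}{7} = \frac{- \frac{96}{- \frac{1}{7834}} - \frac{931}{9792}}{7} = \frac{\left(-96\right) \left(-7834\right) - \frac{931}{9792}}{7} = \frac{752064 - \frac{931}{9792}}{7} = \frac{1}{7} \cdot \frac{7364209757}{9792} = \frac{7364209757}{68544} \approx 1.0744 \cdot 10^{5}$)
$\left(O{\left(t{\left(4 \right)},159 \right)} + 46024\right) \left(42747 + o\right) = \left(16 \cdot 159 + 46024\right) \left(42747 + \frac{7364209757}{68544}\right) = \left(2544 + 46024\right) \frac{10294260125}{68544} = 48568 \cdot \frac{10294260125}{68544} = \frac{62496453218875}{8568}$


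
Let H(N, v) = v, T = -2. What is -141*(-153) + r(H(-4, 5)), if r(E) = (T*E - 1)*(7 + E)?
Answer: 21441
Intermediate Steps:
r(E) = (-1 - 2*E)*(7 + E) (r(E) = (-2*E - 1)*(7 + E) = (-1 - 2*E)*(7 + E))
-141*(-153) + r(H(-4, 5)) = -141*(-153) + (-7 - 15*5 - 2*5**2) = 21573 + (-7 - 75 - 2*25) = 21573 + (-7 - 75 - 50) = 21573 - 132 = 21441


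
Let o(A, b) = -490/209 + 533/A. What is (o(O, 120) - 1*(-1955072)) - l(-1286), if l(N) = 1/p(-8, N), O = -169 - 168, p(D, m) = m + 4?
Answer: 176533079040451/90295106 ≈ 1.9551e+6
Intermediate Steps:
p(D, m) = 4 + m
O = -337
o(A, b) = -490/209 + 533/A (o(A, b) = -490*1/209 + 533/A = -490/209 + 533/A)
l(N) = 1/(4 + N)
(o(O, 120) - 1*(-1955072)) - l(-1286) = ((-490/209 + 533/(-337)) - 1*(-1955072)) - 1/(4 - 1286) = ((-490/209 + 533*(-1/337)) + 1955072) - 1/(-1282) = ((-490/209 - 533/337) + 1955072) - 1*(-1/1282) = (-276527/70433 + 1955072) + 1/1282 = 137701309649/70433 + 1/1282 = 176533079040451/90295106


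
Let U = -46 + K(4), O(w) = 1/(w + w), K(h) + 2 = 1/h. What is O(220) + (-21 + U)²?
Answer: 4159377/880 ≈ 4726.6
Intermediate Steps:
K(h) = -2 + 1/h
O(w) = 1/(2*w)
U = -191/4 (U = -46 + (-2 + 1/4) = -46 + (-2 + ¼) = -46 - 7/4 = -191/4 ≈ -47.750)
O(220) + (-21 + U)² = (½)/220 + (-21 - 191/4)² = (½)*(1/220) + (-275/4)² = 1/440 + 75625/16 = 4159377/880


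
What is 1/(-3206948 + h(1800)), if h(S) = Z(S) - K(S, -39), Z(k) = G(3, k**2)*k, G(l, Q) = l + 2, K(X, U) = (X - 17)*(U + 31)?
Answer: -1/3183684 ≈ -3.1410e-7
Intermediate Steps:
K(X, U) = (-17 + X)*(31 + U)
G(l, Q) = 2 + l
Z(k) = 5*k (Z(k) = (2 + 3)*k = 5*k)
h(S) = -136 + 13*S (h(S) = 5*S - (-527 - 17*(-39) + 31*S - 39*S) = 5*S - (-527 + 663 + 31*S - 39*S) = 5*S - (136 - 8*S) = 5*S + (-136 + 8*S) = -136 + 13*S)
1/(-3206948 + h(1800)) = 1/(-3206948 + (-136 + 13*1800)) = 1/(-3206948 + (-136 + 23400)) = 1/(-3206948 + 23264) = 1/(-3183684) = -1/3183684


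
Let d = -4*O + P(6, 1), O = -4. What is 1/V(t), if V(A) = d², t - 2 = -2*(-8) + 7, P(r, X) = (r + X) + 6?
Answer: 1/841 ≈ 0.0011891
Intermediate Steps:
P(r, X) = 6 + X + r (P(r, X) = (X + r) + 6 = 6 + X + r)
d = 29 (d = -4*(-4) + (6 + 1 + 6) = 16 + 13 = 29)
t = 25 (t = 2 + (-2*(-8) + 7) = 2 + (16 + 7) = 2 + 23 = 25)
V(A) = 841 (V(A) = 29² = 841)
1/V(t) = 1/841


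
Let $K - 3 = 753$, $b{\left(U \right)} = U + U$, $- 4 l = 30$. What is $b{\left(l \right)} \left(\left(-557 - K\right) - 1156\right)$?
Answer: $37035$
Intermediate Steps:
$l = - \frac{15}{2}$ ($l = \left(- \frac{1}{4}\right) 30 = - \frac{15}{2} \approx -7.5$)
$b{\left(U \right)} = 2 U$
$K = 756$ ($K = 3 + 753 = 756$)
$b{\left(l \right)} \left(\left(-557 - K\right) - 1156\right) = 2 \left(- \frac{15}{2}\right) \left(\left(-557 - 756\right) - 1156\right) = - 15 \left(\left(-557 - 756\right) - 1156\right) = - 15 \left(-1313 - 1156\right) = \left(-15\right) \left(-2469\right) = 37035$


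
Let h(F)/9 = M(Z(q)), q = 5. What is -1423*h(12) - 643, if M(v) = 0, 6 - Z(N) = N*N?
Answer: -643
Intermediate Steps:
Z(N) = 6 - N² (Z(N) = 6 - N*N = 6 - N²)
h(F) = 0 (h(F) = 9*0 = 0)
-1423*h(12) - 643 = -1423*0 - 643 = 0 - 643 = -643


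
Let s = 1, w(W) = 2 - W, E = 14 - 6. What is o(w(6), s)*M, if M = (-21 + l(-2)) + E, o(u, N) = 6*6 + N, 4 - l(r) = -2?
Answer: -259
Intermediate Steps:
E = 8
l(r) = 6 (l(r) = 4 - 1*(-2) = 4 + 2 = 6)
o(u, N) = 36 + N
M = -7 (M = (-21 + 6) + 8 = -15 + 8 = -7)
o(w(6), s)*M = (36 + 1)*(-7) = 37*(-7) = -259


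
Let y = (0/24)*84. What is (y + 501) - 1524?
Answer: -1023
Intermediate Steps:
y = 0 (y = (0*(1/24))*84 = 0*84 = 0)
(y + 501) - 1524 = (0 + 501) - 1524 = 501 - 1524 = -1023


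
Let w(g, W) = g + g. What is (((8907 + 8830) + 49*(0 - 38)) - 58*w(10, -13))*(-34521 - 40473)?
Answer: -1103536710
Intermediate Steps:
w(g, W) = 2*g
(((8907 + 8830) + 49*(0 - 38)) - 58*w(10, -13))*(-34521 - 40473) = (((8907 + 8830) + 49*(0 - 38)) - 116*10)*(-34521 - 40473) = ((17737 + 49*(-38)) - 58*20)*(-74994) = ((17737 - 1862) - 1160)*(-74994) = (15875 - 1160)*(-74994) = 14715*(-74994) = -1103536710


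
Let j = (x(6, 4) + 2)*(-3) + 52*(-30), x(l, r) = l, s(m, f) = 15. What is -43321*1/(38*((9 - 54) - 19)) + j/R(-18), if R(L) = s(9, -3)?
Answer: -1067491/12160 ≈ -87.787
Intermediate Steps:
R(L) = 15
j = -1584 (j = (6 + 2)*(-3) + 52*(-30) = 8*(-3) - 1560 = -24 - 1560 = -1584)
-43321*1/(38*((9 - 54) - 19)) + j/R(-18) = -43321*1/(38*((9 - 54) - 19)) - 1584/15 = -43321*1/(38*(-45 - 19)) - 1584*1/15 = -43321/(38*(-64)) - 528/5 = -43321/(-2432) - 528/5 = -43321*(-1/2432) - 528/5 = 43321/2432 - 528/5 = -1067491/12160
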